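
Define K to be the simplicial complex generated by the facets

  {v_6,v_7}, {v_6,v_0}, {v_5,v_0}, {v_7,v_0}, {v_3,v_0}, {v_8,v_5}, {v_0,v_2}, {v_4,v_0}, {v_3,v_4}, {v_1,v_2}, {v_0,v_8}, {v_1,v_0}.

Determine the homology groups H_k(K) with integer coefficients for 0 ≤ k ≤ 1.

H_0 = Z,  H_1 = Z^4.

Order the vertices as v_0 < v_1 < v_2 < v_3 < v_4 < v_5 < v_6 < v_7 < v_8. Listing each simplex with vertices in this order, K has dimension 1 with simplices:

  0-simplices (9): [v_0], [v_1], [v_2], [v_3], [v_4], [v_5], [v_6], [v_7], [v_8]
  1-simplices (12): [v_0,v_1], [v_0,v_2], [v_0,v_3], [v_0,v_4], [v_0,v_5], [v_0,v_6], [v_0,v_7], [v_0,v_8], [v_1,v_2], [v_3,v_4], [v_5,v_8], [v_6,v_7]

Hence C_0 ≅ Z^9, C_1 ≅ Z^12.

The boundary map ∂_1: C_1 → C_0 is given by ∂[p,q] = [q] − [p]. For instance
  ∂[v_3,v_4] = [v_4] − [v_3].
As a 9×12 matrix over Z this has rank 8, with invariant factors (1,1,1,1,1,1,1,1).

Computing H_k = (kernel of ∂_k) / (image of ∂_{k+1}):

  H_0: rank C_0 − rank ∂_1 = 9 − 8 = 1, and the invariant factors of ∂_1 are all 1, so H_0 = Z.
  H_1: rank ker ∂_1 − rank ∂_2 = (12 − 8) − 0 = 4, and there is no ∂_2, so H_1 = Z^4.

(K is a triangulation of a wedge of 4 circles.)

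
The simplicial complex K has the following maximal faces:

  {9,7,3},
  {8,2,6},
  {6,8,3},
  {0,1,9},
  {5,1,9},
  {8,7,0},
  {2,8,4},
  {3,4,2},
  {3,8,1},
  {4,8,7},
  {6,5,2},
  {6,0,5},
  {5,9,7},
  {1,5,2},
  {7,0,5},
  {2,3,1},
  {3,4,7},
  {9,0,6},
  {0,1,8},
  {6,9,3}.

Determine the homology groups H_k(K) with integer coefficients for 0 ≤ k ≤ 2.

H_0 ≅ Z,  H_1 ≅ Z ⊕ Z/2,  H_2 = 0.

Fix the vertex order 0 < 1 < 2 < 3 < 4 < 5 < 6 < 7 < 8 < 9 and write every simplex with vertices in increasing order. Then dim K = 2 and the simplices of K are:

  0-simplices (10): [0], [1], [2], [3], [4], [5], [6], [7], [8], [9]
  1-simplices (30): (30 of them)
  2-simplices (20): (20 of them)

so the chain groups are C_0 ≅ Z^10, C_1 ≅ Z^30, C_2 ≅ Z^20.

∂_1: C_1 → C_0 sends each edge [p,q] (with p < q) to q − p. For instance
  ∂[1,5] = [5] − [1].
This gives a 10×30 integer matrix of rank 9; reducing to Smith normal form yields diagonal entries (1,1,1,1,1,1,1,1,1).

The boundary map ∂_2: C_2 → C_1 acts by ∂[p,q,r] = [q,r] − [p,r] + [p,q]. For instance
  ∂[1,5,9] = [5,9] − [1,9] + [1,5],
  ∂[0,5,6] = [5,6] − [0,6] + [0,5].
As a 30×20 matrix over Z this has rank 20, with invariant factors (1,1,1,1,1,1,1,1,1,1,1,1,1,1,1,1,1,1,1,2).

Reading off H_k = ker ∂_k / im ∂_{k+1}:

  H_0: rank C_0 − rank ∂_1 = 10 − 9 = 1, and the invariant factors of ∂_1 are all 1, so H_0 ≅ Z.
  H_1: rank ker ∂_1 − rank ∂_2 = (30 − 9) − 20 = 1, and ∂_2 has invariant factor 2 > 1, so H_1 ≅ Z ⊕ Z/2.
  H_2: rank ker ∂_2 − rank ∂_3 = (20 − 20) − 0 = 0, and there is no ∂_3, so H_2 ≅ 0.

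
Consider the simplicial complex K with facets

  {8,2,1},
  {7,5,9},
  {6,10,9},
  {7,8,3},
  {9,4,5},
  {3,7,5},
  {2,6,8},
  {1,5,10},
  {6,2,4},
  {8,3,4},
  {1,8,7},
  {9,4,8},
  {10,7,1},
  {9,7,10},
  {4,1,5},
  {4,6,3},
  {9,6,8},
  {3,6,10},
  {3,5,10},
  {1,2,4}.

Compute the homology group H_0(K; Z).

Fix the vertex order 1 < 2 < 3 < 4 < 5 < 6 < 7 < 8 < 9 < 10 and write every simplex with vertices in increasing order. Then dim K = 2 and the simplices of K are:

  0-simplices (10): [1], [2], [3], [4], [5], [6], [7], [8], [9], [10]
  1-simplices (30): (30 of them)
  2-simplices (20): (20 of them)

so the chain groups are C_0 ≅ Z^10, C_1 ≅ Z^30, C_2 ≅ Z^20.

Boundary ∂_1: C_1 → C_0 maps an edge to its endpoints' difference, ∂[p,q] = q − p. For instance
  ∂[5,10] = [10] − [5].
As a 10×30 matrix over Z this has rank 9, with invariant factors (1,1,1,1,1,1,1,1,1).

Boundary ∂_2: C_2 → C_1 maps a triangle to the signed sum of its edges. For instance
  ∂[3,5,10] = [5,10] − [3,10] + [3,5],
  ∂[2,6,8] = [6,8] − [2,8] + [2,6].
This gives a 30×20 integer matrix of rank 20; reducing to Smith normal form yields diagonal entries (1,1,1,1,1,1,1,1,1,1,1,1,1,1,1,1,1,1,1,2).

From H_k ≅ ker(∂_k) / im(∂_{k+1}) we obtain:

  H_0: rank C_0 − rank ∂_1 = 10 − 9 = 1, and the invariant factors of ∂_1 are all 1, so H_0 = Z.

H_0 ≅ Z.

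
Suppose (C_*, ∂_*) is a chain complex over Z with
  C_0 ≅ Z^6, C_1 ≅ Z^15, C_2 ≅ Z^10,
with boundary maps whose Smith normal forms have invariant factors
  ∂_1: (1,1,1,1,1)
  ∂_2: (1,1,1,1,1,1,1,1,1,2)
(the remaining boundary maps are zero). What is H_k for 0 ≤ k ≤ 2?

H_0: b_0 = 6 − 0 − 5 = 1; torsion from ∂_1 factors > 1: none. So H_0 ≅ Z.
H_1: b_1 = 15 − 5 − 10 = 0; torsion from ∂_2 factors > 1: [2]. So H_1 ≅ Z_2.
H_2: b_2 = 10 − 10 − 0 = 0; torsion from ∂_3 factors > 1: none. So H_2 ≅ 0.

H_0 ≅ Z,  H_1 ≅ Z_2,  H_2 = 0.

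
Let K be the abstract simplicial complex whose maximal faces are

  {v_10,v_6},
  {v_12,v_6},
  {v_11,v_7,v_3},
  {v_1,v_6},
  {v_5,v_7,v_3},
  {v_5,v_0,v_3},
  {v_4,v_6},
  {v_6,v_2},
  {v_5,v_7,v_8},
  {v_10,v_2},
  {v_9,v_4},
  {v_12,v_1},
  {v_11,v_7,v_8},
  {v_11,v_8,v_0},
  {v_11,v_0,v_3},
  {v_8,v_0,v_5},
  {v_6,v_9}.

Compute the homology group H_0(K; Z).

K has 13 vertices, 21 edges, 8 triangles.
rank ∂_0 = 0, rank ∂_1 = 11 ⇒ b_0 = 13 − 0 − 11 = 2; all invariant factors of ∂_1 are 1 so no torsion. So H_0 ≅ Z^2.

H_0 = Z^2.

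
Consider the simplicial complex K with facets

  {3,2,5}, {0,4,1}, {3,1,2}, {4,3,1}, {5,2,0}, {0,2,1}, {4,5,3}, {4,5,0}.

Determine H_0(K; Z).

Fix the vertex order 0 < 1 < 2 < 3 < 4 < 5 and write every simplex with vertices in increasing order. Then dim K = 2 and the simplices of K are:

  0-simplices (6): [0], [1], [2], [3], [4], [5]
  1-simplices (12): [0,1], [0,2], [0,4], [0,5], [1,2], [1,3], [1,4], [2,3], [2,5], [3,4], [3,5], [4,5]
  2-simplices (8): [0,1,2], [0,1,4], [0,2,5], [0,4,5], [1,2,3], [1,3,4], [2,3,5], [3,4,5]

Hence C_0 ≅ Z^6, C_1 ≅ Z^12, C_2 ≅ Z^8.

The boundary map ∂_1: C_1 → C_0 maps an edge to its endpoints' difference, ∂[p,q] = q − p. For instance
  ∂[0,1] = [1] − [0].
As a 6×12 matrix over Z this has rank 5, with invariant factors (1,1,1,1,1).

The boundary map ∂_2: C_2 → C_1 acts by ∂[p,q,r] = [q,r] − [p,r] + [p,q]. For instance
  ∂[0,2,5] = [2,5] − [0,5] + [0,2],
  ∂[0,4,5] = [4,5] − [0,5] + [0,4].
As a 12×8 matrix over Z this has rank 7, with invariant factors (1,1,1,1,1,1,1).

Reading off H_k = ker ∂_k / im ∂_{k+1}:

  H_0: rank C_0 − rank ∂_1 = 6 − 5 = 1, and the invariant factors of ∂_1 are all 1, so H_0 = Z.

H_0 ≅ Z.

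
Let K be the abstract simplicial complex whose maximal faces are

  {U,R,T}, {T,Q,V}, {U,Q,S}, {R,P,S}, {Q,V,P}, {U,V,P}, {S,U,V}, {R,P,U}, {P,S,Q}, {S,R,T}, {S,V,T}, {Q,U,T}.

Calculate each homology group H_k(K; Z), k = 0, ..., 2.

H_0 ≅ Z,  H_1 ≅ Z/2,  H_2 = 0.

Order the vertices as P < Q < R < S < T < U < V. Listing each simplex with vertices in this order, K has dimension 2 with simplices:

  0-simplices (7): P, Q, R, S, T, U, V
  1-simplices (18): PQ, PR, PS, PU, PV, QS, QT, QU, QV, RS, RT, RU, ST, SU, SV, TU, TV, UV
  2-simplices (12): PQS, PQV, PRS, PRU, PUV, QSU, QTU, QTV, RST, RTU, STV, SUV

giving chain groups C_0 ≅ Z^7, C_1 ≅ Z^18, C_2 ≅ Z^12.

The boundary map ∂_1: C_1 → C_0 sends each edge [p,q] (with p < q) to q − p. For instance
  ∂PR = R − P.
The resulting 7×18 matrix has rank 6, and its Smith normal form has invariant factors (1,1,1,1,1,1).

The boundary map ∂_2: C_2 → C_1 acts by ∂[p,q,r] = [q,r] − [p,r] + [p,q]. For instance
  ∂RST = ST − RT + RS,
  ∂QTV = TV − QV + QT.
The 18×12 boundary matrix has rank 12 and Smith normal form diag(1,1,1,1,1,1,1,1,1,1,1,2).

Reading off H_k = ker ∂_k / im ∂_{k+1}:

  H_0: rank C_0 − rank ∂_1 = 7 − 6 = 1, and the invariant factors of ∂_1 are all 1, so H_0 ≅ Z.
  H_1: rank ker ∂_1 − rank ∂_2 = (18 − 6) − 12 = 0, and ∂_2 has invariant factor 2 > 1, so H_1 ≅ Z/2.
  H_2: rank ker ∂_2 − rank ∂_3 = (12 − 12) − 0 = 0, and there is no ∂_3, so H_2 ≅ 0.

As a check, the Euler characteristic is 7 − 18 + 12 = 1, which agrees with 1 − 0 + 0 = 1.
(K is a triangulation of the real projective plane RP^2.)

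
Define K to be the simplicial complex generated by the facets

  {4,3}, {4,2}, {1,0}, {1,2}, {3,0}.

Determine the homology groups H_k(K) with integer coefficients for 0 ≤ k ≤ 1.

H_0 ≅ Z,  H_1 ≅ Z.

We work with the vertex ordering 0 < 1 < 2 < 3 < 4. The simplices of K, each written with vertices in increasing order, are:

  0-simplices (5): [0], [1], [2], [3], [4]
  1-simplices (5): [0,1], [0,3], [1,2], [2,4], [3,4]

Hence C_0 ≅ Z^5, C_1 ≅ Z^5.

∂_1: C_1 → C_0 sends each edge [p,q] (with p < q) to q − p.
The 5×5 boundary matrix has rank 4 and Smith normal form diag(1,1,1,1).

From H_k ≅ ker(∂_k) / im(∂_{k+1}) we obtain:

  H_0: rank C_0 − rank ∂_1 = 5 − 4 = 1, and the invariant factors of ∂_1 are all 1, so H_0 = Z.
  H_1: rank ker ∂_1 − rank ∂_2 = (5 − 4) − 0 = 1, and there is no ∂_2, so H_1 = Z.

As a check, the Euler characteristic is 5 − 5 = 0, which agrees with 1 − 1 = 0.
(K is a triangulation of the circle S^1.)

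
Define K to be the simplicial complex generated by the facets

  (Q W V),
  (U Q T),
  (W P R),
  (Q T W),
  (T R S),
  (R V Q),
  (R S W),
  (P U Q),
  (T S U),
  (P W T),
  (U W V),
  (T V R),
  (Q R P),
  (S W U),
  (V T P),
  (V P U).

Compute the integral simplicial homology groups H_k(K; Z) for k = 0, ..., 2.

H_0 = Z,  H_1 = Z^2,  H_2 = Z.

Order the vertices as P < Q < R < S < T < U < V < W. Listing each simplex with vertices in this order, K has dimension 2 with simplices:

  0-simplices (8): P, Q, R, S, T, U, V, W
  1-simplices (24): PQ, PR, PT, PU, PV, PW, QR, QT, QU, QV, QW, RS, RT, RV, RW, ST, SU, SW, TU, TV, TW, UV, UW, VW
  2-simplices (16): PQR, PQU, PRW, PTV, PTW, PUV, QRV, QTU, QTW, QVW, RST, RSW, RTV, STU, SUW, UVW

Hence C_0 ≅ Z^8, C_1 ≅ Z^24, C_2 ≅ Z^16.

∂_1: C_1 → C_0 sends each edge [p,q] (with p < q) to q − p.
This gives a 8×24 integer matrix of rank 7; reducing to Smith normal form yields diagonal entries (1,1,1,1,1,1,1).

Boundary ∂_2: C_2 → C_1 maps a triangle to the signed sum of its edges. For instance
  ∂PUV = UV − PV + PU,
  ∂PRW = RW − PW + PR.
The resulting 24×16 matrix has rank 15, and its Smith normal form has invariant factors (1,1,1,1,1,1,1,1,1,1,1,1,1,1,1).

Reading off H_k = ker ∂_k / im ∂_{k+1}:

  H_0: rank C_0 − rank ∂_1 = 8 − 7 = 1, and the invariant factors of ∂_1 are all 1, so H_0 ≅ Z.
  H_1: rank ker ∂_1 − rank ∂_2 = (24 − 7) − 15 = 2, and the invariant factors of ∂_2 are all 1, so H_1 ≅ Z^2.
  H_2: rank ker ∂_2 − rank ∂_3 = (16 − 15) − 0 = 1, and there is no ∂_3, so H_2 ≅ Z.

As a check, the Euler characteristic is 8 − 24 + 16 = 0, which agrees with 1 − 2 + 1 = 0.
(K is a triangulation of the torus T^2.)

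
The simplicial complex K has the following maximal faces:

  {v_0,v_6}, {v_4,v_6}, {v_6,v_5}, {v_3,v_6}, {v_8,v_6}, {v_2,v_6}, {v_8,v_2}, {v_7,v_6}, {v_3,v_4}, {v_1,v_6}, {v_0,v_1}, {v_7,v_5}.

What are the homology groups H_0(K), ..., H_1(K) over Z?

K has 9 vertices, 12 edges.
rank ∂_0 = 0, rank ∂_1 = 8 ⇒ b_0 = 9 − 0 − 8 = 1; all invariant factors of ∂_1 are 1 so no torsion. So H_0 ≅ Z.
rank ∂_1 = 8, rank ∂_2 = 0 ⇒ b_1 = 12 − 8 − 0 = 4. So H_1 ≅ Z^4.

H_0 = Z,  H_1 = Z^4.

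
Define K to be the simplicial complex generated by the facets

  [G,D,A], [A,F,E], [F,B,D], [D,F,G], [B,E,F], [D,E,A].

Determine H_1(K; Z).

H_1 ≅ Z.

K has 6 vertices, 12 edges, 6 triangles.
rank ∂_1 = 5, rank ∂_2 = 6 ⇒ b_1 = 12 − 5 − 6 = 1; all invariant factors of ∂_2 are 1 so no torsion. So H_1 = Z.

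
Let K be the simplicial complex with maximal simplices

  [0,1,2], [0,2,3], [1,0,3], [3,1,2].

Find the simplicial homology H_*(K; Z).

We work with the vertex ordering 0 < 1 < 2 < 3. The simplices of K, each written with vertices in increasing order, are:

  0-simplices (4): [0], [1], [2], [3]
  1-simplices (6): [0,1], [0,2], [0,3], [1,2], [1,3], [2,3]
  2-simplices (4): [0,1,2], [0,1,3], [0,2,3], [1,2,3]

so the chain groups are C_0 ≅ Z^4, C_1 ≅ Z^6, C_2 ≅ Z^4.

The boundary map ∂_1: C_1 → C_0 sends each edge [p,q] (with p < q) to q − p.
As a 4×6 matrix over Z this has rank 3, with invariant factors (1,1,1).

Boundary ∂_2: C_2 → C_1 maps a triangle to the signed sum of its edges. For instance
  ∂[0,2,3] = [2,3] − [0,3] + [0,2],
  ∂[0,1,2] = [1,2] − [0,2] + [0,1].
The 6×4 boundary matrix has rank 3 and Smith normal form diag(1,1,1).

Computing H_k = (kernel of ∂_k) / (image of ∂_{k+1}):

  H_0: rank C_0 − rank ∂_1 = 4 − 3 = 1, and the invariant factors of ∂_1 are all 1, so H_0 = Z.
  H_1: rank ker ∂_1 − rank ∂_2 = (6 − 3) − 3 = 0, and the invariant factors of ∂_2 are all 1, so H_1 = 0.
  H_2: rank ker ∂_2 − rank ∂_3 = (4 − 3) − 0 = 1, and there is no ∂_3, so H_2 = Z.

As a check, the Euler characteristic is 4 − 6 + 4 = 2, which agrees with 1 − 0 + 1 = 2.
(K is a triangulation of the 2-sphere S^2.)

H_0 ≅ Z,  H_1 = 0,  H_2 ≅ Z.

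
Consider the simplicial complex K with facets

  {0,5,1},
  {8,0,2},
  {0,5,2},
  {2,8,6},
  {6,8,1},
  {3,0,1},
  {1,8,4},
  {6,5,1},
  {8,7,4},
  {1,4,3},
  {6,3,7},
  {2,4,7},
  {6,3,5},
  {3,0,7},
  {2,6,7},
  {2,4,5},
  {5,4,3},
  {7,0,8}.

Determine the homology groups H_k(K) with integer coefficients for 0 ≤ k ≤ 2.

We work with the vertex ordering 0 < 1 < 2 < 3 < 4 < 5 < 6 < 7 < 8. The simplices of K, each written with vertices in increasing order, are:

  0-simplices (9): [0], [1], [2], [3], [4], [5], [6], [7], [8]
  1-simplices (27): (27 of them)
  2-simplices (18): [0,1,3], [0,1,5], [0,2,5], [0,2,8], [0,3,7], [0,7,8], [1,3,4], [1,4,8], [1,5,6], [1,6,8], [2,4,5], [2,4,7], [2,6,7], [2,6,8], [3,4,5], [3,5,6], [3,6,7], [4,7,8]

giving chain groups C_0 ≅ Z^9, C_1 ≅ Z^27, C_2 ≅ Z^18.

∂_1: C_1 → C_0 maps an edge to its endpoints' difference, ∂[p,q] = q − p.
This gives a 9×27 integer matrix of rank 8; reducing to Smith normal form yields diagonal entries (1,1,1,1,1,1,1,1).

Boundary ∂_2: C_2 → C_1 acts by ∂[p,q,r] = [q,r] − [p,r] + [p,q]. For instance
  ∂[2,4,5] = [4,5] − [2,5] + [2,4],
  ∂[1,5,6] = [5,6] − [1,6] + [1,5].
This gives a 27×18 integer matrix of rank 18; reducing to Smith normal form yields diagonal entries (1,1,1,1,1,1,1,1,1,1,1,1,1,1,1,1,1,2).

Now H_k = ker ∂_k / im ∂_{k+1}, so:

  H_0: rank C_0 − rank ∂_1 = 9 − 8 = 1, and the invariant factors of ∂_1 are all 1, so H_0 ≅ Z.
  H_1: rank ker ∂_1 − rank ∂_2 = (27 − 8) − 18 = 1, and ∂_2 has invariant factor 2 > 1, so H_1 ≅ Z ⊕ Z_2.
  H_2: rank ker ∂_2 − rank ∂_3 = (18 − 18) − 0 = 0, and there is no ∂_3, so H_2 ≅ 0.

(K is a triangulation of the Klein bottle.)

H_0 = Z,  H_1 = Z ⊕ Z_2,  H_2 = 0.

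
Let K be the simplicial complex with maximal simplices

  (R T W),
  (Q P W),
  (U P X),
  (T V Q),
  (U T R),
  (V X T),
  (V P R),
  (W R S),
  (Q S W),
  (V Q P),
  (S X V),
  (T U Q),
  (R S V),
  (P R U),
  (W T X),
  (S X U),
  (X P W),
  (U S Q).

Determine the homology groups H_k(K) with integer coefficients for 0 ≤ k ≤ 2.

H_0 = Z,  H_1 = Z^2,  H_2 = Z.

We work with the vertex ordering P < Q < R < S < T < U < V < W < X. The simplices of K, each written with vertices in increasing order, are:

  0-simplices (9): P, Q, R, S, T, U, V, W, X
  1-simplices (27): PQ, PR, PU, PV, PW, PX, QS, QT, QU, QV, QW, RS, RT, RU, RV, RW, SU, SV, SW, SX, TU, TV, TW, TX, UX, VX, WX
  2-simplices (18): PQV, PQW, PRU, PRV, PUX, PWX, QSU, QSW, QTU, QTV, RSV, RSW, RTU, RTW, SUX, SVX, TVX, TWX

so the chain groups are C_0 ≅ Z^9, C_1 ≅ Z^27, C_2 ≅ Z^18.

Boundary ∂_1: C_1 → C_0 maps an edge to its endpoints' difference, ∂[p,q] = q − p. For instance
  ∂RT = T − R.
As a 9×27 matrix over Z this has rank 8, with invariant factors (1,1,1,1,1,1,1,1).

∂_2: C_2 → C_1 maps a triangle to the signed sum of its edges. For instance
  ∂RSV = SV − RV + RS,
  ∂PQW = QW − PW + PQ.
As a 27×18 matrix over Z this has rank 17, with invariant factors (1,1,1,1,1,1,1,1,1,1,1,1,1,1,1,1,1).

Computing H_k = (kernel of ∂_k) / (image of ∂_{k+1}):

  H_0: rank C_0 − rank ∂_1 = 9 − 8 = 1, and the invariant factors of ∂_1 are all 1, so H_0 = Z.
  H_1: rank ker ∂_1 − rank ∂_2 = (27 − 8) − 17 = 2, and the invariant factors of ∂_2 are all 1, so H_1 = Z^2.
  H_2: rank ker ∂_2 − rank ∂_3 = (18 − 17) − 0 = 1, and there is no ∂_3, so H_2 = Z.

As a check, the Euler characteristic is 9 − 27 + 18 = 0, which agrees with 1 − 2 + 1 = 0.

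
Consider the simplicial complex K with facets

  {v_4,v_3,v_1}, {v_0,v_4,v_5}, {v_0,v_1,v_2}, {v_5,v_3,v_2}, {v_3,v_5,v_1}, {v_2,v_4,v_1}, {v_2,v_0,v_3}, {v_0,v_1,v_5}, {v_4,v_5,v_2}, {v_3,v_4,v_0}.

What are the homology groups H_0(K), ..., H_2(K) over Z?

Take the total order v_0 < v_1 < v_2 < v_3 < v_4 < v_5 on the vertex set. Then K (dimension 2) consists of the simplices:

  0-simplices (6): [v_0], [v_1], [v_2], [v_3], [v_4], [v_5]
  1-simplices (15): (15 of them)
  2-simplices (10): [v_0,v_1,v_2], [v_0,v_1,v_5], [v_0,v_2,v_3], [v_0,v_3,v_4], [v_0,v_4,v_5], [v_1,v_2,v_4], [v_1,v_3,v_4], [v_1,v_3,v_5], [v_2,v_3,v_5], [v_2,v_4,v_5]

giving chain groups C_0 ≅ Z^6, C_1 ≅ Z^15, C_2 ≅ Z^10.

∂_1: C_1 → C_0 maps an edge to its endpoints' difference, ∂[p,q] = q − p.
As a 6×15 matrix over Z this has rank 5, with invariant factors (1,1,1,1,1).

Boundary ∂_2: C_2 → C_1 maps a triangle to the signed sum of its edges. For instance
  ∂[v_1,v_2,v_4] = [v_2,v_4] − [v_1,v_4] + [v_1,v_2],
  ∂[v_0,v_3,v_4] = [v_3,v_4] − [v_0,v_4] + [v_0,v_3].
This gives a 15×10 integer matrix of rank 10; reducing to Smith normal form yields diagonal entries (1,1,1,1,1,1,1,1,1,2).

From H_k ≅ ker(∂_k) / im(∂_{k+1}) we obtain:

  H_0: rank C_0 − rank ∂_1 = 6 − 5 = 1, and the invariant factors of ∂_1 are all 1, so H_0 ≅ Z.
  H_1: rank ker ∂_1 − rank ∂_2 = (15 − 5) − 10 = 0, and ∂_2 has invariant factor 2 > 1, so H_1 ≅ Z_2.
  H_2: rank ker ∂_2 − rank ∂_3 = (10 − 10) − 0 = 0, and there is no ∂_3, so H_2 ≅ 0.

H_0 ≅ Z,  H_1 ≅ Z_2,  H_2 = 0.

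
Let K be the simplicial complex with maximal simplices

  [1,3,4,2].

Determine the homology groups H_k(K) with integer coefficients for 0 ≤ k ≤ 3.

We work with the vertex ordering 1 < 2 < 3 < 4. The simplices of K, each written with vertices in increasing order, are:

  0-simplices (4): [1], [2], [3], [4]
  1-simplices (6): [1,2], [1,3], [1,4], [2,3], [2,4], [3,4]
  2-simplices (4): [1,2,3], [1,2,4], [1,3,4], [2,3,4]
  3-simplices (1): [1,2,3,4]

so the chain groups are C_0 ≅ Z^4, C_1 ≅ Z^6, C_2 ≅ Z^4, C_3 ≅ Z^1.

∂_1: C_1 → C_0 sends each edge [p,q] (with p < q) to q − p.
The resulting 4×6 matrix has rank 3, and its Smith normal form has invariant factors (1,1,1).

∂_2: C_2 → C_1 acts by ∂[p,q,r] = [q,r] − [p,r] + [p,q]. For instance
  ∂[1,2,4] = [2,4] − [1,4] + [1,2],
  ∂[1,3,4] = [3,4] − [1,4] + [1,3].
As a 6×4 matrix over Z this has rank 3, with invariant factors (1,1,1).

The boundary map ∂_3: C_3 → C_2 sends each 3-simplex σ to the alternating sum Σ_i (−1)^i (σ with its i-th vertex removed). For instance
  ∂[1,2,3,4] = [2,3,4] − [1,3,4] + [1,2,4] − [1,2,3].
This gives a 4×1 integer matrix of rank 1; reducing to Smith normal form yields diagonal entries (1).

Now H_k = ker ∂_k / im ∂_{k+1}, so:

  H_0: rank C_0 − rank ∂_1 = 4 − 3 = 1, and the invariant factors of ∂_1 are all 1, so H_0 = Z.
  H_1: rank ker ∂_1 − rank ∂_2 = (6 − 3) − 3 = 0, and the invariant factors of ∂_2 are all 1, so H_1 = 0.
  H_2: rank ker ∂_2 − rank ∂_3 = (4 − 3) − 1 = 0, and the invariant factors of ∂_3 are all 1, so H_2 = 0.
  H_3: rank ker ∂_3 − rank ∂_4 = (1 − 1) − 0 = 0, and there is no ∂_4, so H_3 = 0.

As a check, the Euler characteristic is 4 − 6 + 4 − 1 = 1, which agrees with 1 − 0 + 0 − 0 = 1.
(K is a triangulation of the 3-simplex.)

H_0 = Z,  H_1 = 0,  H_2 = 0,  H_3 = 0.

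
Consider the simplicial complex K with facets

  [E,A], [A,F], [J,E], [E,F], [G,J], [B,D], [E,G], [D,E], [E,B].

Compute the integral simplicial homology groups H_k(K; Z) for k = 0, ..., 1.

H_0 = Z,  H_1 = Z^3.

Order the vertices as A < B < D < E < F < G < J. Listing each simplex with vertices in this order, K has dimension 1 with simplices:

  0-simplices (7): A, B, D, E, F, G, J
  1-simplices (9): AE, AF, BD, BE, DE, EF, EG, EJ, GJ

giving chain groups C_0 ≅ Z^7, C_1 ≅ Z^9.

The boundary map ∂_1: C_1 → C_0 sends each edge [p,q] (with p < q) to q − p.
As a 7×9 matrix over Z this has rank 6, with invariant factors (1,1,1,1,1,1).

Now H_k = ker ∂_k / im ∂_{k+1}, so:

  H_0: rank C_0 − rank ∂_1 = 7 − 6 = 1, and the invariant factors of ∂_1 are all 1, so H_0 ≅ Z.
  H_1: rank ker ∂_1 − rank ∂_2 = (9 − 6) − 0 = 3, and there is no ∂_2, so H_1 ≅ Z^3.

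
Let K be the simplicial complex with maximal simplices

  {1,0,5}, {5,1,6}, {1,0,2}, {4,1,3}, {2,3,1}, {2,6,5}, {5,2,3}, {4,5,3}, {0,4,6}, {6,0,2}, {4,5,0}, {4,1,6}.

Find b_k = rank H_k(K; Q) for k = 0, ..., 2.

b_0 = 1, b_1 = 0, b_2 = 0.

Order the vertices as 0 < 1 < 2 < 3 < 4 < 5 < 6. Listing each simplex with vertices in this order, K has dimension 2 with simplices:

  0-simplices (7): [0], [1], [2], [3], [4], [5], [6]
  1-simplices (18): [0,1], [0,2], [0,4], [0,5], [0,6], [1,2], [1,3], [1,4], [1,5], [1,6], [2,3], [2,5], [2,6], [3,4], [3,5], [4,5], [4,6], [5,6]
  2-simplices (12): [0,1,2], [0,1,5], [0,2,6], [0,4,5], [0,4,6], [1,2,3], [1,3,4], [1,4,6], [1,5,6], [2,3,5], [2,5,6], [3,4,5]

giving chain groups C_0 ≅ Z^7, C_1 ≅ Z^18, C_2 ≅ Z^12.

The boundary map ∂_1: C_1 → C_0 sends each edge [p,q] (with p < q) to q − p. For instance
  ∂[2,6] = [6] − [2].
As a 7×18 matrix over Z this has rank 6, with invariant factors (1,1,1,1,1,1).

Boundary ∂_2: C_2 → C_1 acts by ∂[p,q,r] = [q,r] − [p,r] + [p,q]. For instance
  ∂[0,4,5] = [4,5] − [0,5] + [0,4],
  ∂[1,2,3] = [2,3] − [1,3] + [1,2].
As a 18×12 matrix over Z this has rank 12, with invariant factors (1,1,1,1,1,1,1,1,1,1,1,2).

Computing H_k = (kernel of ∂_k) / (image of ∂_{k+1}):

  H_0: rank C_0 − rank ∂_1 = 7 − 6 = 1, and the invariant factors of ∂_1 are all 1, so H_0 ≅ Z.
  H_1: rank ker ∂_1 − rank ∂_2 = (18 − 6) − 12 = 0, and ∂_2 has invariant factor 2 > 1, so H_1 ≅ Z/2Z.
  H_2: rank ker ∂_2 − rank ∂_3 = (12 − 12) − 0 = 0, and there is no ∂_3, so H_2 ≅ 0.

As a check, the Euler characteristic is 7 − 18 + 12 = 1, which agrees with 1 − 0 + 0 = 1.
(K is a triangulation of the real projective plane RP^2.)

Hence the Betti numbers are b_0 = 1, b_1 = 0, b_2 = 0.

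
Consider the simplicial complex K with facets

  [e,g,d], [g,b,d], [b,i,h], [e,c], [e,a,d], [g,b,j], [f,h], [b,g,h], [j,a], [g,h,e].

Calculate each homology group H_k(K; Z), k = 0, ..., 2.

H_0 ≅ Z,  H_1 ≅ Z,  H_2 = 0.

Fix the vertex order a < b < c < d < e < f < g < h < i < j and write every simplex with vertices in increasing order. Then dim K = 2 and the simplices of K are:

  0-simplices (10): a, b, c, d, e, f, g, h, i, j
  1-simplices (17): ad, ae, aj, bd, bg, bh, bi, bj, ce, de, dg, eg, eh, fh, gh, gj, hi
  2-simplices (7): ade, bdg, bgh, bgj, bhi, deg, egh

Hence C_0 ≅ Z^10, C_1 ≅ Z^17, C_2 ≅ Z^7.

Boundary ∂_1: C_1 → C_0 sends each edge [p,q] (with p < q) to q − p. For instance
  ∂gh = h − g.
The resulting 10×17 matrix has rank 9, and its Smith normal form has invariant factors (1,1,1,1,1,1,1,1,1).

Boundary ∂_2: C_2 → C_1 maps a triangle to the signed sum of its edges. For instance
  ∂egh = gh − eh + eg,
  ∂bdg = dg − bg + bd.
As a 17×7 matrix over Z this has rank 7, with invariant factors (1,1,1,1,1,1,1).

Now H_k = ker ∂_k / im ∂_{k+1}, so:

  H_0: rank C_0 − rank ∂_1 = 10 − 9 = 1, and the invariant factors of ∂_1 are all 1, so H_0 ≅ Z.
  H_1: rank ker ∂_1 − rank ∂_2 = (17 − 9) − 7 = 1, and the invariant factors of ∂_2 are all 1, so H_1 ≅ Z.
  H_2: rank ker ∂_2 − rank ∂_3 = (7 − 7) − 0 = 0, and there is no ∂_3, so H_2 ≅ 0.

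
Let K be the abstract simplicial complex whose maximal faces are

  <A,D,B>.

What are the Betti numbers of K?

K has 3 vertices, 3 edges, 1 triangle.
rank ∂_0 = 0, rank ∂_1 = 2 ⇒ b_0 = 3 − 0 − 2 = 1; all invariant factors of ∂_1 are 1 so no torsion. So H_0 = Z.
rank ∂_1 = 2, rank ∂_2 = 1 ⇒ b_1 = 3 − 2 − 1 = 0; all invariant factors of ∂_2 are 1 so no torsion. So H_1 = 0.
rank ∂_2 = 1, rank ∂_3 = 0 ⇒ b_2 = 1 − 1 − 0 = 0. So H_2 = 0.

b_0 = 1, b_1 = 0, b_2 = 0.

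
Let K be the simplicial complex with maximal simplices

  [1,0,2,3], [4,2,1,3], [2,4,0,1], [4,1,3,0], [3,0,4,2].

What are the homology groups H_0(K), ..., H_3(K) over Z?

H_0 = Z,  H_1 = 0,  H_2 = 0,  H_3 = Z.

Take the total order 0 < 1 < 2 < 3 < 4 on the vertex set. Then K (dimension 3) consists of the simplices:

  0-simplices (5): [0], [1], [2], [3], [4]
  1-simplices (10): [0,1], [0,2], [0,3], [0,4], [1,2], [1,3], [1,4], [2,3], [2,4], [3,4]
  2-simplices (10): [0,1,2], [0,1,3], [0,1,4], [0,2,3], [0,2,4], [0,3,4], [1,2,3], [1,2,4], [1,3,4], [2,3,4]
  3-simplices (5): [0,1,2,3], [0,1,2,4], [0,1,3,4], [0,2,3,4], [1,2,3,4]

so the chain groups are C_0 ≅ Z^5, C_1 ≅ Z^10, C_2 ≅ Z^10, C_3 ≅ Z^5.

Boundary ∂_1: C_1 → C_0 is given by ∂[p,q] = [q] − [p]. For instance
  ∂[1,2] = [2] − [1].
The 5×10 boundary matrix has rank 4 and Smith normal form diag(1,1,1,1).

The boundary map ∂_2: C_2 → C_1 maps a triangle to the signed sum of its edges. For instance
  ∂[0,2,3] = [2,3] − [0,3] + [0,2],
  ∂[1,2,3] = [2,3] − [1,3] + [1,2].
The resulting 10×10 matrix has rank 6, and its Smith normal form has invariant factors (1,1,1,1,1,1).

Boundary ∂_3: C_3 → C_2 sends each 3-simplex σ to the alternating sum Σ_i (−1)^i (σ with its i-th vertex removed). For instance
  ∂[1,2,3,4] = [2,3,4] − [1,3,4] + [1,2,4] − [1,2,3],
  ∂[0,2,3,4] = [2,3,4] − [0,3,4] + [0,2,4] − [0,2,3].
This gives a 10×5 integer matrix of rank 4; reducing to Smith normal form yields diagonal entries (1,1,1,1).

Computing H_k = (kernel of ∂_k) / (image of ∂_{k+1}):

  H_0: rank C_0 − rank ∂_1 = 5 − 4 = 1, and the invariant factors of ∂_1 are all 1, so H_0 = Z.
  H_1: rank ker ∂_1 − rank ∂_2 = (10 − 4) − 6 = 0, and the invariant factors of ∂_2 are all 1, so H_1 = 0.
  H_2: rank ker ∂_2 − rank ∂_3 = (10 − 6) − 4 = 0, and the invariant factors of ∂_3 are all 1, so H_2 = 0.
  H_3: rank ker ∂_3 − rank ∂_4 = (5 − 4) − 0 = 1, and there is no ∂_4, so H_3 = Z.

As a check, the Euler characteristic is 5 − 10 + 10 − 5 = 0, which agrees with 1 − 0 + 0 − 1 = 0.
(K is a triangulation of the 3-sphere S^3.)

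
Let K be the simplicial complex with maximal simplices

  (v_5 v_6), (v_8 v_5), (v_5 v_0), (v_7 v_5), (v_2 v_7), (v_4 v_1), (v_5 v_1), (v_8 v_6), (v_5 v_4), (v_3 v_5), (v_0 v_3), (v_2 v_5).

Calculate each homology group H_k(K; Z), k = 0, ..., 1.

Fix the vertex order v_0 < v_1 < v_2 < v_3 < v_4 < v_5 < v_6 < v_7 < v_8 and write every simplex with vertices in increasing order. Then dim K = 1 and the simplices of K are:

  0-simplices (9): [v_0], [v_1], [v_2], [v_3], [v_4], [v_5], [v_6], [v_7], [v_8]
  1-simplices (12): [v_0,v_3], [v_0,v_5], [v_1,v_4], [v_1,v_5], [v_2,v_5], [v_2,v_7], [v_3,v_5], [v_4,v_5], [v_5,v_6], [v_5,v_7], [v_5,v_8], [v_6,v_8]

so the chain groups are C_0 ≅ Z^9, C_1 ≅ Z^12.

The boundary map ∂_1: C_1 → C_0 maps an edge to its endpoints' difference, ∂[p,q] = q − p. For instance
  ∂[v_5,v_7] = [v_7] − [v_5].
The resulting 9×12 matrix has rank 8, and its Smith normal form has invariant factors (1,1,1,1,1,1,1,1).

Computing H_k = (kernel of ∂_k) / (image of ∂_{k+1}):

  H_0: rank C_0 − rank ∂_1 = 9 − 8 = 1, and the invariant factors of ∂_1 are all 1, so H_0 = Z.
  H_1: rank ker ∂_1 − rank ∂_2 = (12 − 8) − 0 = 4, and there is no ∂_2, so H_1 = Z^4.

(K is a triangulation of a wedge of 4 circles.)

H_0 = Z,  H_1 = Z^4.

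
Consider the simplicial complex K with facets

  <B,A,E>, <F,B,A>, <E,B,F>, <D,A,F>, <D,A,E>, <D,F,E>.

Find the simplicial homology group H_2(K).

K has 5 vertices, 9 edges, 6 triangles.
rank ∂_2 = 5, rank ∂_3 = 0 ⇒ b_2 = 6 − 5 − 0 = 1. So H_2 ≅ Z.

H_2 ≅ Z.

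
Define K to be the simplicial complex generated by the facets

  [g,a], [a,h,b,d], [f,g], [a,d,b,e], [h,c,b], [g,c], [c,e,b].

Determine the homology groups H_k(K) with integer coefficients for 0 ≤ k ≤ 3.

Fix the vertex order a < b < c < d < e < f < g < h and write every simplex with vertices in increasing order. Then dim K = 3 and the simplices of K are:

  0-simplices (8): a, b, c, d, e, f, g, h
  1-simplices (15): ab, ad, ae, ag, ah, bc, bd, be, bh, ce, cg, ch, de, dh, fg
  2-simplices (9): abd, abe, abh, ade, adh, bce, bch, bde, bdh
  3-simplices (2): abde, abdh

Hence C_0 ≅ Z^8, C_1 ≅ Z^15, C_2 ≅ Z^9, C_3 ≅ Z^2.

Boundary ∂_1: C_1 → C_0 sends each edge [p,q] (with p < q) to q − p. For instance
  ∂ab = b − a.
This gives a 8×15 integer matrix of rank 7; reducing to Smith normal form yields diagonal entries (1,1,1,1,1,1,1).

∂_2: C_2 → C_1 acts by ∂[p,q,r] = [q,r] − [p,r] + [p,q]. For instance
  ∂bdh = dh − bh + bd,
  ∂abd = bd − ad + ab.
As a 15×9 matrix over Z this has rank 7, with invariant factors (1,1,1,1,1,1,1).

∂_3: C_3 → C_2 sends each 3-simplex σ to the alternating sum Σ_i (−1)^i (σ with its i-th vertex removed). For instance
  ∂abdh = bdh − adh + abh − abd,
  ∂abde = bde − ade + abe − abd.
The 9×2 boundary matrix has rank 2 and Smith normal form diag(1,1).

Now H_k = ker ∂_k / im ∂_{k+1}, so:

  H_0: rank C_0 − rank ∂_1 = 8 − 7 = 1, and the invariant factors of ∂_1 are all 1, so H_0 ≅ Z.
  H_1: rank ker ∂_1 − rank ∂_2 = (15 − 7) − 7 = 1, and the invariant factors of ∂_2 are all 1, so H_1 ≅ Z.
  H_2: rank ker ∂_2 − rank ∂_3 = (9 − 7) − 2 = 0, and the invariant factors of ∂_3 are all 1, so H_2 ≅ 0.
  H_3: rank ker ∂_3 − rank ∂_4 = (2 − 2) − 0 = 0, and there is no ∂_4, so H_3 ≅ 0.

H_0 ≅ Z,  H_1 ≅ Z,  H_2 = 0,  H_3 = 0.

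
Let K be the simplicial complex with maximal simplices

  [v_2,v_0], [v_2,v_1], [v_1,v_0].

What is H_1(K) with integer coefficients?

H_1 = Z.

Order the vertices as v_0 < v_1 < v_2. Listing each simplex with vertices in this order, K has dimension 1 with simplices:

  0-simplices (3): [v_0], [v_1], [v_2]
  1-simplices (3): [v_0,v_1], [v_0,v_2], [v_1,v_2]

giving chain groups C_0 ≅ Z^3, C_1 ≅ Z^3.

The boundary map ∂_1: C_1 → C_0 is given by ∂[p,q] = [q] − [p].
This gives a 3×3 integer matrix of rank 2; reducing to Smith normal form yields diagonal entries (1,1).

Now H_k = ker ∂_k / im ∂_{k+1}, so:

  H_1: rank ker ∂_1 − rank ∂_2 = (3 − 2) − 0 = 1, and there is no ∂_2, so H_1 = Z.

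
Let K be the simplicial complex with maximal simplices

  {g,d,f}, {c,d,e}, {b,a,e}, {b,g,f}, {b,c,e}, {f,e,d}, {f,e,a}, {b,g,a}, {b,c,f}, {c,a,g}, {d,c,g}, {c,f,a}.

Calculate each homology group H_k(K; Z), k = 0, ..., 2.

Take the total order a < b < c < d < e < f < g on the vertex set. Then K (dimension 2) consists of the simplices:

  0-simplices (7): a, b, c, d, e, f, g
  1-simplices (18): ab, ac, ae, af, ag, bc, be, bf, bg, cd, ce, cf, cg, de, df, dg, ef, fg
  2-simplices (12): abe, abg, acf, acg, aef, bce, bcf, bfg, cde, cdg, def, dfg

giving chain groups C_0 ≅ Z^7, C_1 ≅ Z^18, C_2 ≅ Z^12.

Boundary ∂_1: C_1 → C_0 sends each edge [p,q] (with p < q) to q − p. For instance
  ∂ag = g − a.
The resulting 7×18 matrix has rank 6, and its Smith normal form has invariant factors (1,1,1,1,1,1).

∂_2: C_2 → C_1 maps a triangle to the signed sum of its edges. For instance
  ∂bce = ce − be + bc,
  ∂cde = de − ce + cd.
As a 18×12 matrix over Z this has rank 12, with invariant factors (1,1,1,1,1,1,1,1,1,1,1,2).

Now H_k = ker ∂_k / im ∂_{k+1}, so:

  H_0: rank C_0 − rank ∂_1 = 7 − 6 = 1, and the invariant factors of ∂_1 are all 1, so H_0 ≅ Z.
  H_1: rank ker ∂_1 − rank ∂_2 = (18 − 6) − 12 = 0, and ∂_2 has invariant factor 2 > 1, so H_1 ≅ Z/2Z.
  H_2: rank ker ∂_2 − rank ∂_3 = (12 − 12) − 0 = 0, and there is no ∂_3, so H_2 ≅ 0.

As a check, the Euler characteristic is 7 − 18 + 12 = 1, which agrees with 1 − 0 + 0 = 1.

H_0 = Z,  H_1 = Z/2Z,  H_2 = 0.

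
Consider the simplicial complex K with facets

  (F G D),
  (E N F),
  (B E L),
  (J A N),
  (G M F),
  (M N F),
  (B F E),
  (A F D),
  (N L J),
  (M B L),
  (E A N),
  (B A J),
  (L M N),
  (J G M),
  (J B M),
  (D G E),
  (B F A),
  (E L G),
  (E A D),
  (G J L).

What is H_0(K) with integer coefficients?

H_0 ≅ Z.

We work with the vertex ordering A < B < D < E < F < G < J < L < M < N. The simplices of K, each written with vertices in increasing order, are:

  0-simplices (10): A, B, D, E, F, G, J, L, M, N
  1-simplices (30): AB, AD, AE, AF, AJ, AN, BE, BF, BJ, BL, BM, DE, DF, DG, EF, EG, EL, EN, FG, FM, FN, GJ, GL, GM, JL, JM, JN, LM, LN, MN
  2-simplices (20): ABF, ABJ, ADE, ADF, AEN, AJN, BEF, BEL, BJM, BLM, DEG, DFG, EFN, EGL, FGM, FMN, GJL, GJM, JLN, LMN

Hence C_0 ≅ Z^10, C_1 ≅ Z^30, C_2 ≅ Z^20.

Boundary ∂_1: C_1 → C_0 is given by ∂[p,q] = [q] − [p]. For instance
  ∂DE = E − D.
As a 10×30 matrix over Z this has rank 9, with invariant factors (1,1,1,1,1,1,1,1,1).

The boundary map ∂_2: C_2 → C_1 maps a triangle to the signed sum of its edges. For instance
  ∂BEL = EL − BL + BE,
  ∂DFG = FG − DG + DF.
This gives a 30×20 integer matrix of rank 20; reducing to Smith normal form yields diagonal entries (1,1,1,1,1,1,1,1,1,1,1,1,1,1,1,1,1,1,1,2).

Now H_k = ker ∂_k / im ∂_{k+1}, so:

  H_0: rank C_0 − rank ∂_1 = 10 − 9 = 1, and the invariant factors of ∂_1 are all 1, so H_0 = Z.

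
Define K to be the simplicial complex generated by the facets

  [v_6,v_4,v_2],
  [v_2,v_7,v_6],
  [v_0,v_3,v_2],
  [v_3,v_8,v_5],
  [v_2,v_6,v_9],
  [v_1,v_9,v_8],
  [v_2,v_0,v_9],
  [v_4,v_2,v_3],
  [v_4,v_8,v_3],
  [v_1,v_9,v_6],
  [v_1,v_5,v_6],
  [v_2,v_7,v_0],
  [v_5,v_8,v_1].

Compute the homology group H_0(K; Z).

Take the total order v_0 < v_1 < v_2 < v_3 < v_4 < v_5 < v_6 < v_7 < v_8 < v_9 on the vertex set. Then K (dimension 2) consists of the simplices:

  0-simplices (10): [v_0], [v_1], [v_2], [v_3], [v_4], [v_5], [v_6], [v_7], [v_8], [v_9]
  1-simplices (23): (23 of them)
  2-simplices (13): (13 of them)

so the chain groups are C_0 ≅ Z^10, C_1 ≅ Z^23, C_2 ≅ Z^13.

Boundary ∂_1: C_1 → C_0 is given by ∂[p,q] = [q] − [p]. For instance
  ∂[v_1,v_8] = [v_8] − [v_1].
The 10×23 boundary matrix has rank 9 and Smith normal form diag(1,1,1,1,1,1,1,1,1).

Boundary ∂_2: C_2 → C_1 maps a triangle to the signed sum of its edges. For instance
  ∂[v_1,v_8,v_9] = [v_8,v_9] − [v_1,v_9] + [v_1,v_8],
  ∂[v_0,v_2,v_3] = [v_2,v_3] − [v_0,v_3] + [v_0,v_2].
The resulting 23×13 matrix has rank 13, and its Smith normal form has invariant factors (1,1,1,1,1,1,1,1,1,1,1,1,1).

Computing H_k = (kernel of ∂_k) / (image of ∂_{k+1}):

  H_0: rank C_0 − rank ∂_1 = 10 − 9 = 1, and the invariant factors of ∂_1 are all 1, so H_0 ≅ Z.

H_0 = Z.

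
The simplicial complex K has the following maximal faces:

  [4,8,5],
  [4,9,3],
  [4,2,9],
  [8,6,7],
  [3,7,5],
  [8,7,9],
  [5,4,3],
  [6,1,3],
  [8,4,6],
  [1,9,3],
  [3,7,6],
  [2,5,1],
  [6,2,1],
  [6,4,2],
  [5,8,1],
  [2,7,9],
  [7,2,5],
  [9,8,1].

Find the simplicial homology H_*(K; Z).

H_0 = Z,  H_1 = Z^2,  H_2 = Z.

Take the total order 1 < 2 < 3 < 4 < 5 < 6 < 7 < 8 < 9 on the vertex set. Then K (dimension 2) consists of the simplices:

  0-simplices (9): [1], [2], [3], [4], [5], [6], [7], [8], [9]
  1-simplices (27): (27 of them)
  2-simplices (18): [1,2,5], [1,2,6], [1,3,6], [1,3,9], [1,5,8], [1,8,9], [2,4,6], [2,4,9], [2,5,7], [2,7,9], [3,4,5], [3,4,9], [3,5,7], [3,6,7], [4,5,8], [4,6,8], [6,7,8], [7,8,9]

so the chain groups are C_0 ≅ Z^9, C_1 ≅ Z^27, C_2 ≅ Z^18.

The boundary map ∂_1: C_1 → C_0 maps an edge to its endpoints' difference, ∂[p,q] = q − p.
This gives a 9×27 integer matrix of rank 8; reducing to Smith normal form yields diagonal entries (1,1,1,1,1,1,1,1).

∂_2: C_2 → C_1 maps a triangle to the signed sum of its edges. For instance
  ∂[3,6,7] = [6,7] − [3,7] + [3,6],
  ∂[1,3,9] = [3,9] − [1,9] + [1,3].
The 27×18 boundary matrix has rank 17 and Smith normal form diag(1,1,1,1,1,1,1,1,1,1,1,1,1,1,1,1,1).

Now H_k = ker ∂_k / im ∂_{k+1}, so:

  H_0: rank C_0 − rank ∂_1 = 9 − 8 = 1, and the invariant factors of ∂_1 are all 1, so H_0 = Z.
  H_1: rank ker ∂_1 − rank ∂_2 = (27 − 8) − 17 = 2, and the invariant factors of ∂_2 are all 1, so H_1 = Z^2.
  H_2: rank ker ∂_2 − rank ∂_3 = (18 − 17) − 0 = 1, and there is no ∂_3, so H_2 = Z.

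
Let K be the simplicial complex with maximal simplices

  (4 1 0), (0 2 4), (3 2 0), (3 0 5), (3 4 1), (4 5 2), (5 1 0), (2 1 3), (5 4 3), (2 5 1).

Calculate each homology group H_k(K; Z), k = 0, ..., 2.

H_0 = Z,  H_1 = Z/2,  H_2 = 0.

K has 6 vertices, 15 edges, 10 triangles.
rank ∂_0 = 0, rank ∂_1 = 5 ⇒ b_0 = 6 − 0 − 5 = 1; all invariant factors of ∂_1 are 1 so no torsion. So H_0 = Z.
rank ∂_1 = 5, rank ∂_2 = 10 ⇒ b_1 = 15 − 5 − 10 = 0; ∂_2 has invariant factor(s) [2] giving torsion. So H_1 = Z/2.
rank ∂_2 = 10, rank ∂_3 = 0 ⇒ b_2 = 10 − 10 − 0 = 0. So H_2 = 0.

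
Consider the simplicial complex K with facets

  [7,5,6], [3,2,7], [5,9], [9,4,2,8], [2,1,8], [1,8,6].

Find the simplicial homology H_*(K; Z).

Take the total order 1 < 2 < 3 < 4 < 5 < 6 < 7 < 8 < 9 on the vertex set. Then K (dimension 3) consists of the simplices:

  0-simplices (9): [1], [2], [3], [4], [5], [6], [7], [8], [9]
  1-simplices (17): [1,2], [1,6], [1,8], [2,3], [2,4], [2,7], [2,8], [2,9], [3,7], [4,8], [4,9], [5,6], [5,7], [5,9], [6,7], [6,8], [8,9]
  2-simplices (8): [1,2,8], [1,6,8], [2,3,7], [2,4,8], [2,4,9], [2,8,9], [4,8,9], [5,6,7]
  3-simplices (1): [2,4,8,9]

Hence C_0 ≅ Z^9, C_1 ≅ Z^17, C_2 ≅ Z^8, C_3 ≅ Z^1.

Boundary ∂_1: C_1 → C_0 sends each edge [p,q] (with p < q) to q − p.
The resulting 9×17 matrix has rank 8, and its Smith normal form has invariant factors (1,1,1,1,1,1,1,1).

∂_2: C_2 → C_1 maps a triangle to the signed sum of its edges. For instance
  ∂[5,6,7] = [6,7] − [5,7] + [5,6],
  ∂[2,4,8] = [4,8] − [2,8] + [2,4].
As a 17×8 matrix over Z this has rank 7, with invariant factors (1,1,1,1,1,1,1).

The boundary map ∂_3: C_3 → C_2 sends each 3-simplex σ to the alternating sum Σ_i (−1)^i (σ with its i-th vertex removed). For instance
  ∂[2,4,8,9] = [4,8,9] − [2,8,9] + [2,4,9] − [2,4,8].
As a 8×1 matrix over Z this has rank 1, with invariant factors (1).

Reading off H_k = ker ∂_k / im ∂_{k+1}:

  H_0: rank C_0 − rank ∂_1 = 9 − 8 = 1, and the invariant factors of ∂_1 are all 1, so H_0 = Z.
  H_1: rank ker ∂_1 − rank ∂_2 = (17 − 8) − 7 = 2, and the invariant factors of ∂_2 are all 1, so H_1 = Z^2.
  H_2: rank ker ∂_2 − rank ∂_3 = (8 − 7) − 1 = 0, and the invariant factors of ∂_3 are all 1, so H_2 = 0.
  H_3: rank ker ∂_3 − rank ∂_4 = (1 − 1) − 0 = 0, and there is no ∂_4, so H_3 = 0.

H_0 = Z,  H_1 = Z^2,  H_2 = 0,  H_3 = 0.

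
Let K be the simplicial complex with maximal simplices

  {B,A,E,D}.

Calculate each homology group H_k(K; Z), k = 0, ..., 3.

H_0 ≅ Z,  H_1 = 0,  H_2 = 0,  H_3 = 0.

Fix the vertex order A < B < D < E and write every simplex with vertices in increasing order. Then dim K = 3 and the simplices of K are:

  0-simplices (4): A, B, D, E
  1-simplices (6): AB, AD, AE, BD, BE, DE
  2-simplices (4): ABD, ABE, ADE, BDE
  3-simplices (1): ABDE

Hence C_0 ≅ Z^4, C_1 ≅ Z^6, C_2 ≅ Z^4, C_3 ≅ Z^1.

Boundary ∂_1: C_1 → C_0 sends each edge [p,q] (with p < q) to q − p. For instance
  ∂BE = E − B.
The resulting 4×6 matrix has rank 3, and its Smith normal form has invariant factors (1,1,1).

∂_2: C_2 → C_1 acts by ∂[p,q,r] = [q,r] − [p,r] + [p,q]. For instance
  ∂ADE = DE − AE + AD,
  ∂BDE = DE − BE + BD.
As a 6×4 matrix over Z this has rank 3, with invariant factors (1,1,1).

Boundary ∂_3: C_3 → C_2 sends each 3-simplex σ to the alternating sum Σ_i (−1)^i (σ with its i-th vertex removed). For instance
  ∂ABDE = BDE − ADE + ABE − ABD.
As a 4×1 matrix over Z this has rank 1, with invariant factors (1).

From H_k ≅ ker(∂_k) / im(∂_{k+1}) we obtain:

  H_0: rank C_0 − rank ∂_1 = 4 − 3 = 1, and the invariant factors of ∂_1 are all 1, so H_0 = Z.
  H_1: rank ker ∂_1 − rank ∂_2 = (6 − 3) − 3 = 0, and the invariant factors of ∂_2 are all 1, so H_1 = 0.
  H_2: rank ker ∂_2 − rank ∂_3 = (4 − 3) − 1 = 0, and the invariant factors of ∂_3 are all 1, so H_2 = 0.
  H_3: rank ker ∂_3 − rank ∂_4 = (1 − 1) − 0 = 0, and there is no ∂_4, so H_3 = 0.

(K is a triangulation of the 3-simplex.)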